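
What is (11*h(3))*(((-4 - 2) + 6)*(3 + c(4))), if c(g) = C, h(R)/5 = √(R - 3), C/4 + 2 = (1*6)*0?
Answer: 0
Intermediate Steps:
C = -8 (C = -8 + 4*((1*6)*0) = -8 + 4*(6*0) = -8 + 4*0 = -8 + 0 = -8)
h(R) = 5*√(-3 + R) (h(R) = 5*√(R - 3) = 5*√(-3 + R))
c(g) = -8
(11*h(3))*(((-4 - 2) + 6)*(3 + c(4))) = (11*(5*√(-3 + 3)))*(((-4 - 2) + 6)*(3 - 8)) = (11*(5*√0))*((-6 + 6)*(-5)) = (11*(5*0))*(0*(-5)) = (11*0)*0 = 0*0 = 0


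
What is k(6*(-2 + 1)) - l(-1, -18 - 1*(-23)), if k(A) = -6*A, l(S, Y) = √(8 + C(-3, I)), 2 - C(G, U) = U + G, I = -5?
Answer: 36 - 3*√2 ≈ 31.757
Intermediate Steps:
C(G, U) = 2 - G - U (C(G, U) = 2 - (U + G) = 2 - (G + U) = 2 + (-G - U) = 2 - G - U)
l(S, Y) = 3*√2 (l(S, Y) = √(8 + (2 - 1*(-3) - 1*(-5))) = √(8 + (2 + 3 + 5)) = √(8 + 10) = √18 = 3*√2)
k(6*(-2 + 1)) - l(-1, -18 - 1*(-23)) = -36*(-2 + 1) - 3*√2 = -36*(-1) - 3*√2 = -6*(-6) - 3*√2 = 36 - 3*√2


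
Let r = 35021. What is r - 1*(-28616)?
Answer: 63637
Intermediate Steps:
r - 1*(-28616) = 35021 - 1*(-28616) = 35021 + 28616 = 63637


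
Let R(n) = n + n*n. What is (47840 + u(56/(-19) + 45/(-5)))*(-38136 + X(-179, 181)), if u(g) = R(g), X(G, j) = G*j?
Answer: -1221486758960/361 ≈ -3.3836e+9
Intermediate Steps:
R(n) = n + n**2
u(g) = g*(1 + g)
(47840 + u(56/(-19) + 45/(-5)))*(-38136 + X(-179, 181)) = (47840 + (56/(-19) + 45/(-5))*(1 + (56/(-19) + 45/(-5))))*(-38136 - 179*181) = (47840 + (56*(-1/19) + 45*(-1/5))*(1 + (56*(-1/19) + 45*(-1/5))))*(-38136 - 32399) = (47840 + (-56/19 - 9)*(1 + (-56/19 - 9)))*(-70535) = (47840 - 227*(1 - 227/19)/19)*(-70535) = (47840 - 227/19*(-208/19))*(-70535) = (47840 + 47216/361)*(-70535) = (17317456/361)*(-70535) = -1221486758960/361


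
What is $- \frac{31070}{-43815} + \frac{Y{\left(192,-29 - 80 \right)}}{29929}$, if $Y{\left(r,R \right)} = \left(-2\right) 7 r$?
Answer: $\frac{162423862}{262267827} \approx 0.61931$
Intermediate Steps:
$Y{\left(r,R \right)} = - 14 r$
$- \frac{31070}{-43815} + \frac{Y{\left(192,-29 - 80 \right)}}{29929} = - \frac{31070}{-43815} + \frac{\left(-14\right) 192}{29929} = \left(-31070\right) \left(- \frac{1}{43815}\right) - \frac{2688}{29929} = \frac{6214}{8763} - \frac{2688}{29929} = \frac{162423862}{262267827}$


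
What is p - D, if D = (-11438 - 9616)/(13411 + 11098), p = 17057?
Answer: 418071067/24509 ≈ 17058.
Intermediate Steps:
D = -21054/24509 ≈ -0.85903
p - D = 17057 - 1*(-21054/24509) = 17057 + 21054/24509 = 418071067/24509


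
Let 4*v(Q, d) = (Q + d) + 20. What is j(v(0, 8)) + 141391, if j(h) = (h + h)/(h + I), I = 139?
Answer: 10321550/73 ≈ 1.4139e+5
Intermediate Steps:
v(Q, d) = 5 + Q/4 + d/4 (v(Q, d) = ((Q + d) + 20)/4 = (20 + Q + d)/4 = 5 + Q/4 + d/4)
j(h) = 2*h/(139 + h) (j(h) = (h + h)/(h + 139) = (2*h)/(139 + h) = 2*h/(139 + h))
j(v(0, 8)) + 141391 = 2*(5 + (¼)*0 + (¼)*8)/(139 + (5 + (¼)*0 + (¼)*8)) + 141391 = 2*(5 + 0 + 2)/(139 + (5 + 0 + 2)) + 141391 = 2*7/(139 + 7) + 141391 = 2*7/146 + 141391 = 2*7*(1/146) + 141391 = 7/73 + 141391 = 10321550/73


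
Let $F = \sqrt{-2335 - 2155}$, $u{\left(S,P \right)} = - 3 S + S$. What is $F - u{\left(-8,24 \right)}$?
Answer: $-16 + i \sqrt{4490} \approx -16.0 + 67.007 i$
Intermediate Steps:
$u{\left(S,P \right)} = - 2 S$
$F = i \sqrt{4490}$ ($F = \sqrt{-4490} = i \sqrt{4490} \approx 67.007 i$)
$F - u{\left(-8,24 \right)} = i \sqrt{4490} - \left(-2\right) \left(-8\right) = i \sqrt{4490} - 16 = -16 + i \sqrt{4490}$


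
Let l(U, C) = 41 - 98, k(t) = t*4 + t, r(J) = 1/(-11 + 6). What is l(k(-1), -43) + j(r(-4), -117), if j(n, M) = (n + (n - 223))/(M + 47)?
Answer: -18833/350 ≈ -53.809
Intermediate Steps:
r(J) = -⅕ (r(J) = 1/(-5) = -⅕)
k(t) = 5*t (k(t) = 4*t + t = 5*t)
j(n, M) = (-223 + 2*n)/(47 + M) (j(n, M) = (n + (-223 + n))/(47 + M) = (-223 + 2*n)/(47 + M))
l(U, C) = -57
l(k(-1), -43) + j(r(-4), -117) = -57 + (-223 + 2*(-⅕))/(47 - 117) = -57 + (-223 - ⅖)/(-70) = -57 - 1/70*(-1117/5) = -57 + 1117/350 = -18833/350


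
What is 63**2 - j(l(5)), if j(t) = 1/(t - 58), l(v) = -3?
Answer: 242110/61 ≈ 3969.0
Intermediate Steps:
j(t) = 1/(-58 + t)
63**2 - j(l(5)) = 63**2 - 1/(-58 - 3) = 3969 - 1/(-61) = 3969 - 1*(-1/61) = 3969 + 1/61 = 242110/61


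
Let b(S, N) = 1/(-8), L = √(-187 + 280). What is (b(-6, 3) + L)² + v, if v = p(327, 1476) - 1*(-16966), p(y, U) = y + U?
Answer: 1207169/64 - √93/4 ≈ 18860.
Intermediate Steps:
L = √93 ≈ 9.6436
b(S, N) = -⅛
p(y, U) = U + y
v = 18769 (v = (1476 + 327) - 1*(-16966) = 1803 + 16966 = 18769)
(b(-6, 3) + L)² + v = (-⅛ + √93)² + 18769 = 18769 + (-⅛ + √93)²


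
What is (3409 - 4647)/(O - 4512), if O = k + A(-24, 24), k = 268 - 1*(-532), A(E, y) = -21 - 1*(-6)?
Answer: 1238/3727 ≈ 0.33217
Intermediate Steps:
A(E, y) = -15 (A(E, y) = -21 + 6 = -15)
k = 800 (k = 268 + 532 = 800)
O = 785 (O = 800 - 15 = 785)
(3409 - 4647)/(O - 4512) = (3409 - 4647)/(785 - 4512) = -1238/(-3727) = -1238*(-1/3727) = 1238/3727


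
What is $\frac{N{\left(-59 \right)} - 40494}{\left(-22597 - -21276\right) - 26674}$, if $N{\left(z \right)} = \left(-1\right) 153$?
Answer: $\frac{40647}{27995} \approx 1.4519$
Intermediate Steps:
$N{\left(z \right)} = -153$
$\frac{N{\left(-59 \right)} - 40494}{\left(-22597 - -21276\right) - 26674} = \frac{-153 - 40494}{\left(-22597 - -21276\right) - 26674} = - \frac{40647}{\left(-22597 + 21276\right) - 26674} = - \frac{40647}{-1321 - 26674} = - \frac{40647}{-27995} = \left(-40647\right) \left(- \frac{1}{27995}\right) = \frac{40647}{27995}$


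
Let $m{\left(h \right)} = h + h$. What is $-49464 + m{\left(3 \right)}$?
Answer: $-49458$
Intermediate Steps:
$m{\left(h \right)} = 2 h$
$-49464 + m{\left(3 \right)} = -49464 + 2 \cdot 3 = -49464 + 6 = -49458$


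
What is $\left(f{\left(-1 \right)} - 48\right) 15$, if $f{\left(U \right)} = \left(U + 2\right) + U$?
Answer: $-720$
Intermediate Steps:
$f{\left(U \right)} = 2 + 2 U$ ($f{\left(U \right)} = \left(2 + U\right) + U = 2 + 2 U$)
$\left(f{\left(-1 \right)} - 48\right) 15 = \left(\left(2 + 2 \left(-1\right)\right) - 48\right) 15 = \left(\left(2 - 2\right) - 48\right) 15 = \left(0 - 48\right) 15 = \left(-48\right) 15 = -720$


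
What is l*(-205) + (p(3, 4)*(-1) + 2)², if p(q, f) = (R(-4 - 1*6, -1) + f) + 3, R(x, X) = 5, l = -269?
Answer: 55245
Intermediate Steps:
p(q, f) = 8 + f (p(q, f) = (5 + f) + 3 = 8 + f)
l*(-205) + (p(3, 4)*(-1) + 2)² = -269*(-205) + ((8 + 4)*(-1) + 2)² = 55145 + (12*(-1) + 2)² = 55145 + (-12 + 2)² = 55145 + (-10)² = 55145 + 100 = 55245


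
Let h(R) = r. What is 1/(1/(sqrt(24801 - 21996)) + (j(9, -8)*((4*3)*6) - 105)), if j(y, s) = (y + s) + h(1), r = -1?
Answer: -294525/30925124 - sqrt(2805)/30925124 ≈ -0.0095255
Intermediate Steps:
h(R) = -1
j(y, s) = -1 + s + y (j(y, s) = (y + s) - 1 = (s + y) - 1 = -1 + s + y)
1/(1/(sqrt(24801 - 21996)) + (j(9, -8)*((4*3)*6) - 105)) = 1/(1/(sqrt(24801 - 21996)) + ((-1 - 8 + 9)*((4*3)*6) - 105)) = 1/(1/(sqrt(2805)) + (0*(12*6) - 105)) = 1/(sqrt(2805)/2805 + (0*72 - 105)) = 1/(sqrt(2805)/2805 + (0 - 105)) = 1/(sqrt(2805)/2805 - 105) = 1/(-105 + sqrt(2805)/2805)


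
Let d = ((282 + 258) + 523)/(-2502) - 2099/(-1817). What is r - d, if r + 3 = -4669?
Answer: -21242858275/4546134 ≈ -4672.7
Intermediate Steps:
r = -4672 (r = -3 - 4669 = -4672)
d = 3320227/4546134 (d = (540 + 523)*(-1/2502) - 2099*(-1/1817) = 1063*(-1/2502) + 2099/1817 = -1063/2502 + 2099/1817 = 3320227/4546134 ≈ 0.73034)
r - d = -4672 - 1*3320227/4546134 = -4672 - 3320227/4546134 = -21242858275/4546134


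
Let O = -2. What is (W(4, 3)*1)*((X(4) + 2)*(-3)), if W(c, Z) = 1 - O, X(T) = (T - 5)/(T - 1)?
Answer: -15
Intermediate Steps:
X(T) = (-5 + T)/(-1 + T)
W(c, Z) = 3 (W(c, Z) = 1 - 1*(-2) = 1 + 2 = 3)
(W(4, 3)*1)*((X(4) + 2)*(-3)) = (3*1)*(((-5 + 4)/(-1 + 4) + 2)*(-3)) = 3*((-1/3 + 2)*(-3)) = 3*(((⅓)*(-1) + 2)*(-3)) = 3*((-⅓ + 2)*(-3)) = 3*((5/3)*(-3)) = 3*(-5) = -15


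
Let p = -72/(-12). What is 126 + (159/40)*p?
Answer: 2997/20 ≈ 149.85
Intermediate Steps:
p = 6 (p = -72*(-1/12) = 6)
126 + (159/40)*p = 126 + (159/40)*6 = 126 + 477/20 = 2997/20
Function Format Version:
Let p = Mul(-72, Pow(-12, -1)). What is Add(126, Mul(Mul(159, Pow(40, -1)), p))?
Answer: Rational(2997, 20) ≈ 149.85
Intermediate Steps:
p = 6 (p = Mul(-72, Rational(-1, 12)) = 6)
Add(126, Mul(Mul(159, Pow(40, -1)), p)) = Add(126, Mul(Mul(159, Pow(40, -1)), 6)) = Add(126, Mul(Mul(159, Rational(1, 40)), 6)) = Add(126, Mul(Rational(159, 40), 6)) = Add(126, Rational(477, 20)) = Rational(2997, 20)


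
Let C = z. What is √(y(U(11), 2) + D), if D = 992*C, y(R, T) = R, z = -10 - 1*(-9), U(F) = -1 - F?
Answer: 2*I*√251 ≈ 31.686*I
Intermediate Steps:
z = -1 (z = -10 + 9 = -1)
C = -1
D = -992 (D = 992*(-1) = -992)
√(y(U(11), 2) + D) = √((-1 - 1*11) - 992) = √((-1 - 11) - 992) = √(-12 - 992) = √(-1004) = 2*I*√251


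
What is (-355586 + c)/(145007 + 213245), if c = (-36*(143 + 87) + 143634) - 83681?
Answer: -303913/358252 ≈ -0.84832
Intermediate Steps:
c = 51673 (c = (-36*230 + 143634) - 83681 = (-8280 + 143634) - 83681 = 135354 - 83681 = 51673)
(-355586 + c)/(145007 + 213245) = (-355586 + 51673)/(145007 + 213245) = -303913/358252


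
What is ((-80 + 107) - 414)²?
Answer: 149769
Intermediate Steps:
((-80 + 107) - 414)² = (27 - 414)² = (-387)² = 149769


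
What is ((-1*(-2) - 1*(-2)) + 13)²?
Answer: 289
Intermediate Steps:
((-1*(-2) - 1*(-2)) + 13)² = ((2 + 2) + 13)² = (4 + 13)² = 17² = 289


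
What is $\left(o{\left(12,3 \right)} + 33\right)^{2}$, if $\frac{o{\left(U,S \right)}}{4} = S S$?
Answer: $4761$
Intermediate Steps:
$o{\left(U,S \right)} = 4 S^{2}$ ($o{\left(U,S \right)} = 4 S S = 4 S^{2}$)
$\left(o{\left(12,3 \right)} + 33\right)^{2} = \left(4 \cdot 3^{2} + 33\right)^{2} = \left(4 \cdot 9 + 33\right)^{2} = \left(36 + 33\right)^{2} = 69^{2} = 4761$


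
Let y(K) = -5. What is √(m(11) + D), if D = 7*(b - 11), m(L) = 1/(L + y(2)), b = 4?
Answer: I*√1758/6 ≈ 6.9881*I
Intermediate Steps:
m(L) = 1/(-5 + L) (m(L) = 1/(L - 5) = 1/(-5 + L))
D = -49 (D = 7*(4 - 11) = 7*(-7) = -49)
√(m(11) + D) = √(1/(-5 + 11) - 49) = √(1/6 - 49) = √(⅙ - 49) = √(-293/6) = I*√1758/6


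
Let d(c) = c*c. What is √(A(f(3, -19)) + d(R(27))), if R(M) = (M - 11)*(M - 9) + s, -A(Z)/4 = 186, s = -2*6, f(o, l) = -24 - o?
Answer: 2*√18858 ≈ 274.65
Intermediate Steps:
s = -12
A(Z) = -744 (A(Z) = -4*186 = -744)
R(M) = -12 + (-11 + M)*(-9 + M) (R(M) = (M - 11)*(M - 9) - 12 = (-11 + M)*(-9 + M) - 12 = -12 + (-11 + M)*(-9 + M))
d(c) = c²
√(A(f(3, -19)) + d(R(27))) = √(-744 + (87 + 27² - 20*27)²) = √(-744 + (87 + 729 - 540)²) = √(-744 + 276²) = √(-744 + 76176) = √75432 = 2*√18858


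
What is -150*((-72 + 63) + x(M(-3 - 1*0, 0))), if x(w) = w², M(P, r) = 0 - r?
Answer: 1350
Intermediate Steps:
M(P, r) = -r
-150*((-72 + 63) + x(M(-3 - 1*0, 0))) = -150*((-72 + 63) + (-1*0)²) = -150*(-9 + 0²) = -150*(-9 + 0) = -150*(-9) = 1350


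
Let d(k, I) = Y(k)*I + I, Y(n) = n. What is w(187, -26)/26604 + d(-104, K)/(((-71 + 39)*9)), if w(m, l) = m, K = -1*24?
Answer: -57041/6651 ≈ -8.5763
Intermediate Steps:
K = -24
d(k, I) = I + I*k (d(k, I) = k*I + I = I*k + I = I + I*k)
w(187, -26)/26604 + d(-104, K)/(((-71 + 39)*9)) = 187/26604 + (-24*(1 - 104))/(((-71 + 39)*9)) = 187*(1/26604) + (-24*(-103))/((-32*9)) = 187/26604 + 2472/(-288) = 187/26604 + 2472*(-1/288) = 187/26604 - 103/12 = -57041/6651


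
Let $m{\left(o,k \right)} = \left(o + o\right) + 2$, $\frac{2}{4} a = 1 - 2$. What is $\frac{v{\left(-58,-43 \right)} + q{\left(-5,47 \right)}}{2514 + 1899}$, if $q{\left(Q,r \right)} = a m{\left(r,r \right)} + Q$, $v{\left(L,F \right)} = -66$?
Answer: $- \frac{263}{4413} \approx -0.059597$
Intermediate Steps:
$a = -2$ ($a = 2 \left(1 - 2\right) = 2 \left(-1\right) = -2$)
$m{\left(o,k \right)} = 2 + 2 o$ ($m{\left(o,k \right)} = 2 o + 2 = 2 + 2 o$)
$q{\left(Q,r \right)} = -4 + Q - 4 r$ ($q{\left(Q,r \right)} = - 2 \left(2 + 2 r\right) + Q = \left(-4 - 4 r\right) + Q = -4 + Q - 4 r$)
$\frac{v{\left(-58,-43 \right)} + q{\left(-5,47 \right)}}{2514 + 1899} = \frac{-66 - 197}{2514 + 1899} = \frac{-66 - 197}{4413} = \left(-66 - 197\right) \frac{1}{4413} = \left(-263\right) \frac{1}{4413} = - \frac{263}{4413}$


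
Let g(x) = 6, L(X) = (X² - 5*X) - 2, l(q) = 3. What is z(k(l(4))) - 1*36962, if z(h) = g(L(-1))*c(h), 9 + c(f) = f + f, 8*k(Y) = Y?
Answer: -74023/2 ≈ -37012.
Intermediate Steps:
k(Y) = Y/8
c(f) = -9 + 2*f (c(f) = -9 + (f + f) = -9 + 2*f)
L(X) = -2 + X² - 5*X
z(h) = -54 + 12*h (z(h) = 6*(-9 + 2*h) = -54 + 12*h)
z(k(l(4))) - 1*36962 = (-54 + 12*((⅛)*3)) - 1*36962 = (-54 + 12*(3/8)) - 36962 = (-54 + 9/2) - 36962 = -99/2 - 36962 = -74023/2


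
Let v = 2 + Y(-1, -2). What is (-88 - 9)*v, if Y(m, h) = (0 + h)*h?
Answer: -582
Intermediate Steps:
Y(m, h) = h² (Y(m, h) = h*h = h²)
v = 6 (v = 2 + (-2)² = 2 + 4 = 6)
(-88 - 9)*v = (-88 - 9)*6 = -97*6 = -582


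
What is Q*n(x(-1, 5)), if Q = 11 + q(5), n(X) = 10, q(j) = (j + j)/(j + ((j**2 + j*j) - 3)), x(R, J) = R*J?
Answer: 1455/13 ≈ 111.92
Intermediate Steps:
x(R, J) = J*R
q(j) = 2*j/(-3 + j + 2*j**2) (q(j) = (2*j)/(j + ((j**2 + j**2) - 3)) = (2*j)/(j + (2*j**2 - 3)) = (2*j)/(j + (-3 + 2*j**2)) = (2*j)/(-3 + j + 2*j**2) = 2*j/(-3 + j + 2*j**2))
Q = 291/26 (Q = 11 + 2*5/(-3 + 5 + 2*5**2) = 11 + 2*5/(-3 + 5 + 2*25) = 11 + 2*5/(-3 + 5 + 50) = 11 + 2*5/52 = 11 + 2*5*(1/52) = 11 + 5/26 = 291/26 ≈ 11.192)
Q*n(x(-1, 5)) = (291/26)*10 = 1455/13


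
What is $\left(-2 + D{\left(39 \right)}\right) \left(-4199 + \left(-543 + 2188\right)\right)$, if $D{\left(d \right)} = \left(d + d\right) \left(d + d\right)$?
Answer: $-15533428$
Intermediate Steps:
$D{\left(d \right)} = 4 d^{2}$ ($D{\left(d \right)} = 2 d 2 d = 4 d^{2}$)
$\left(-2 + D{\left(39 \right)}\right) \left(-4199 + \left(-543 + 2188\right)\right) = \left(-2 + 4 \cdot 39^{2}\right) \left(-4199 + \left(-543 + 2188\right)\right) = \left(-2 + 4 \cdot 1521\right) \left(-4199 + 1645\right) = \left(-2 + 6084\right) \left(-2554\right) = 6082 \left(-2554\right) = -15533428$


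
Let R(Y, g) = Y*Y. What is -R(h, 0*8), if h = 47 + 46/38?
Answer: -839056/361 ≈ -2324.3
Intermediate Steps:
h = 916/19 (h = 47 + 46*(1/38) = 47 + 23/19 = 916/19 ≈ 48.211)
R(Y, g) = Y²
-R(h, 0*8) = -(916/19)² = -1*839056/361 = -839056/361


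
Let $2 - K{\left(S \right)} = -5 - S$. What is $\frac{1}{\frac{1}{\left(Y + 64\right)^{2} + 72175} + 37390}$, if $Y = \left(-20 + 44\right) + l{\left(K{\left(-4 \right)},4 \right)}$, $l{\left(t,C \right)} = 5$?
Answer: $\frac{80824}{3022009361} \approx 2.6745 \cdot 10^{-5}$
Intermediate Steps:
$K{\left(S \right)} = 7 + S$ ($K{\left(S \right)} = 2 - \left(-5 - S\right) = 2 + \left(5 + S\right) = 7 + S$)
$Y = 29$ ($Y = \left(-20 + 44\right) + 5 = 24 + 5 = 29$)
$\frac{1}{\frac{1}{\left(Y + 64\right)^{2} + 72175} + 37390} = \frac{1}{\frac{1}{\left(29 + 64\right)^{2} + 72175} + 37390} = \frac{1}{\frac{1}{93^{2} + 72175} + 37390} = \frac{1}{\frac{1}{8649 + 72175} + 37390} = \frac{1}{\frac{1}{80824} + 37390} = \frac{1}{\frac{3022009361}{80824}} = \frac{80824}{3022009361}$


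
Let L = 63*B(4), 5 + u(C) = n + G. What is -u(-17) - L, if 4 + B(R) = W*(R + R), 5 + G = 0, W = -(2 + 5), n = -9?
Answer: 3799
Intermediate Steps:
W = -7 (W = -1*7 = -7)
G = -5 (G = -5 + 0 = -5)
u(C) = -19 (u(C) = -5 + (-9 - 5) = -5 - 14 = -19)
B(R) = -4 - 14*R (B(R) = -4 - 7*(R + R) = -4 - 14*R)
L = -3780 (L = 63*(-4 - 14*4) = 63*(-4 - 56) = 63*(-60) = -3780)
-u(-17) - L = -1*(-19) - 1*(-3780) = 19 + 3780 = 3799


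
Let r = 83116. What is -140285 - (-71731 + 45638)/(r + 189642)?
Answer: -38263829937/272758 ≈ -1.4029e+5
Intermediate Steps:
-140285 - (-71731 + 45638)/(r + 189642) = -140285 - (-71731 + 45638)/(83116 + 189642) = -140285 - (-26093)/272758 = -140285 - 1*(-26093/272758) = -140285 + 26093/272758 = -38263829937/272758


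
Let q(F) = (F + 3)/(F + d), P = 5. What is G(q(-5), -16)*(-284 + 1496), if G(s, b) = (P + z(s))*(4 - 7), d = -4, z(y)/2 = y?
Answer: -19796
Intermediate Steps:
z(y) = 2*y
q(F) = (3 + F)/(-4 + F) (q(F) = (F + 3)/(F - 4) = (3 + F)/(-4 + F))
G(s, b) = -15 - 6*s (G(s, b) = (5 + 2*s)*(4 - 7) = (5 + 2*s)*(-3) = -15 - 6*s)
G(q(-5), -16)*(-284 + 1496) = (-15 - 6*(3 - 5)/(-4 - 5))*(-284 + 1496) = (-15 - 6*(-2)/(-9))*1212 = (-15 - (-2)*(-2)/3)*1212 = (-15 - 6*2/9)*1212 = (-15 - 4/3)*1212 = -49/3*1212 = -19796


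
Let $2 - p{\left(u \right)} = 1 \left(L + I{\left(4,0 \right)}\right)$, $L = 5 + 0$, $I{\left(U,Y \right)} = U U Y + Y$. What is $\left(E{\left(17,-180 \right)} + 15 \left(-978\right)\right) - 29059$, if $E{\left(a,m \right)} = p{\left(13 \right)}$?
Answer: $-43732$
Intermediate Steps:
$I{\left(U,Y \right)} = Y + Y U^{2}$ ($I{\left(U,Y \right)} = U^{2} Y + Y = Y U^{2} + Y = Y + Y U^{2}$)
$L = 5$
$p{\left(u \right)} = -3$ ($p{\left(u \right)} = 2 - 1 \left(5 + 0 \left(1 + 4^{2}\right)\right) = 2 - 1 \left(5 + 0 \left(1 + 16\right)\right) = 2 - 1 \left(5 + 0 \cdot 17\right) = 2 - 1 \left(5 + 0\right) = 2 - 1 \cdot 5 = 2 - 5 = -3$)
$E{\left(a,m \right)} = -3$
$\left(E{\left(17,-180 \right)} + 15 \left(-978\right)\right) - 29059 = \left(-3 + 15 \left(-978\right)\right) - 29059 = \left(-3 - 14670\right) - 29059 = -14673 - 29059 = -43732$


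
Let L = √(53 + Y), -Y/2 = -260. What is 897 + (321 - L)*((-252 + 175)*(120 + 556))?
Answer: -16707795 + 52052*√573 ≈ -1.5462e+7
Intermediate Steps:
Y = 520 (Y = -2*(-260) = 520)
L = √573 (L = √(53 + 520) = √573 ≈ 23.937)
897 + (321 - L)*((-252 + 175)*(120 + 556)) = 897 + (321 - √573)*((-252 + 175)*(120 + 556)) = 897 + (321 - √573)*(-77*676) = 897 + (321 - √573)*(-52052) = 897 + (-16708692 + 52052*√573) = -16707795 + 52052*√573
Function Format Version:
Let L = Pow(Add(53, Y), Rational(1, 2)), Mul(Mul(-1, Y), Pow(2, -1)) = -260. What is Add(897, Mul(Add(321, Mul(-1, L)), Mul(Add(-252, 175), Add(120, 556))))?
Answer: Add(-16707795, Mul(52052, Pow(573, Rational(1, 2)))) ≈ -1.5462e+7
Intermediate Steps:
Y = 520 (Y = Mul(-2, -260) = 520)
L = Pow(573, Rational(1, 2)) (L = Pow(Add(53, 520), Rational(1, 2)) = Pow(573, Rational(1, 2)) ≈ 23.937)
Add(897, Mul(Add(321, Mul(-1, L)), Mul(Add(-252, 175), Add(120, 556)))) = Add(897, Mul(Add(321, Mul(-1, Pow(573, Rational(1, 2)))), Mul(Add(-252, 175), Add(120, 556)))) = Add(897, Mul(Add(321, Mul(-1, Pow(573, Rational(1, 2)))), Mul(-77, 676))) = Add(897, Mul(Add(321, Mul(-1, Pow(573, Rational(1, 2)))), -52052)) = Add(897, Add(-16708692, Mul(52052, Pow(573, Rational(1, 2))))) = Add(-16707795, Mul(52052, Pow(573, Rational(1, 2))))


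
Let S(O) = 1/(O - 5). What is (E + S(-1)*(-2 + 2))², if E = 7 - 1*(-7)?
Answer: 196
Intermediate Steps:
S(O) = 1/(-5 + O)
E = 14 (E = 7 + 7 = 14)
(E + S(-1)*(-2 + 2))² = (14 + (-2 + 2)/(-5 - 1))² = (14 + 0/(-6))² = (14 - ⅙*0)² = (14 + 0)² = 14² = 196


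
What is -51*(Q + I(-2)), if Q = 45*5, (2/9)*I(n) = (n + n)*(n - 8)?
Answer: -20655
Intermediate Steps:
I(n) = 9*n*(-8 + n) (I(n) = 9*((n + n)*(n - 8))/2 = 9*((2*n)*(-8 + n))/2 = 9*(2*n*(-8 + n))/2 = 9*n*(-8 + n))
Q = 225
-51*(Q + I(-2)) = -51*(225 + 9*(-2)*(-8 - 2)) = -51*(225 + 9*(-2)*(-10)) = -51*(225 + 180) = -51*405 = -20655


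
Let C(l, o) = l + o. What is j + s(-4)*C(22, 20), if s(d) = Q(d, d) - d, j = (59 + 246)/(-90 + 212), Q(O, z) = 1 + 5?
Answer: 845/2 ≈ 422.50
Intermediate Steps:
Q(O, z) = 6
j = 5/2 (j = 305/122 = 305*(1/122) = 5/2 ≈ 2.5000)
s(d) = 6 - d
j + s(-4)*C(22, 20) = 5/2 + (6 - 1*(-4))*(22 + 20) = 5/2 + (6 + 4)*42 = 5/2 + 10*42 = 5/2 + 420 = 845/2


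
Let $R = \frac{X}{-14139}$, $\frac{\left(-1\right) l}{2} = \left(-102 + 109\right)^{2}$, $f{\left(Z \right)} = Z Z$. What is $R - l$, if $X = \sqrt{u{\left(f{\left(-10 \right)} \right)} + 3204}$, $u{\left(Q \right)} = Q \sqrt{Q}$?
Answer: $98 - \frac{2 \sqrt{1051}}{14139} \approx 97.995$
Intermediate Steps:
$f{\left(Z \right)} = Z^{2}$
$u{\left(Q \right)} = Q^{\frac{3}{2}}$
$X = 2 \sqrt{1051}$ ($X = \sqrt{\left(\left(-10\right)^{2}\right)^{\frac{3}{2}} + 3204} = \sqrt{100^{\frac{3}{2}} + 3204} = \sqrt{1000 + 3204} = \sqrt{4204} = 2 \sqrt{1051} \approx 64.838$)
$l = -98$ ($l = - 2 \left(-102 + 109\right)^{2} = - 2 \cdot 7^{2} = \left(-2\right) 49 = -98$)
$R = - \frac{2 \sqrt{1051}}{14139}$ ($R = \frac{2 \sqrt{1051}}{-14139} = 2 \sqrt{1051} \left(- \frac{1}{14139}\right) = - \frac{2 \sqrt{1051}}{14139} \approx -0.0045858$)
$R - l = - \frac{2 \sqrt{1051}}{14139} - -98 = - \frac{2 \sqrt{1051}}{14139} + 98 = 98 - \frac{2 \sqrt{1051}}{14139}$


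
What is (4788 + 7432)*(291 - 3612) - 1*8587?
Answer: -40591207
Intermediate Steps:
(4788 + 7432)*(291 - 3612) - 1*8587 = 12220*(-3321) - 8587 = -40582620 - 8587 = -40591207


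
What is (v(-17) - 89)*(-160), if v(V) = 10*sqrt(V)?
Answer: 14240 - 1600*I*sqrt(17) ≈ 14240.0 - 6597.0*I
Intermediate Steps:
(v(-17) - 89)*(-160) = (10*sqrt(-17) - 89)*(-160) = (10*(I*sqrt(17)) - 89)*(-160) = (10*I*sqrt(17) - 89)*(-160) = (-89 + 10*I*sqrt(17))*(-160) = 14240 - 1600*I*sqrt(17)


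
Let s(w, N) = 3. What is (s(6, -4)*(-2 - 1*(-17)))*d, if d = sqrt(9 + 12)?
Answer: 45*sqrt(21) ≈ 206.22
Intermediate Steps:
d = sqrt(21) ≈ 4.5826
(s(6, -4)*(-2 - 1*(-17)))*d = (3*(-2 - 1*(-17)))*sqrt(21) = (3*(-2 + 17))*sqrt(21) = (3*15)*sqrt(21) = 45*sqrt(21)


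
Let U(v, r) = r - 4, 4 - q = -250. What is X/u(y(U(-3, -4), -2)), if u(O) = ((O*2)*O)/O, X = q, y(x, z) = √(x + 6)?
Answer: -127*I*√2/2 ≈ -89.803*I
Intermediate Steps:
q = 254 (q = 4 - 1*(-250) = 4 + 250 = 254)
U(v, r) = -4 + r
y(x, z) = √(6 + x)
X = 254
u(O) = 2*O (u(O) = ((2*O)*O)/O = (2*O²)/O = 2*O)
X/u(y(U(-3, -4), -2)) = 254/((2*√(6 + (-4 - 4)))) = 254/((2*√(6 - 8))) = 254/((2*√(-2))) = 254/((2*(I*√2))) = 254/((2*I*√2)) = 254*(-I*√2/4) = -127*I*√2/2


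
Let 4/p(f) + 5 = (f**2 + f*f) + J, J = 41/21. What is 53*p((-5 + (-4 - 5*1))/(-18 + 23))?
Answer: 27825/1658 ≈ 16.782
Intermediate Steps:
J = 41/21 (J = 41*(1/21) = 41/21 ≈ 1.9524)
p(f) = 4/(-64/21 + 2*f**2) (p(f) = 4/(-5 + ((f**2 + f*f) + 41/21)) = 4/(-5 + ((f**2 + f**2) + 41/21)) = 4/(-5 + (2*f**2 + 41/21)) = 4/(-5 + (41/21 + 2*f**2)) = 4/(-64/21 + 2*f**2))
53*p((-5 + (-4 - 5*1))/(-18 + 23)) = 53*(42/(-32 + 21*((-5 + (-4 - 5*1))/(-18 + 23))**2)) = 53*(42/(-32 + 21*((-5 + (-4 - 5))/5)**2)) = 53*(42/(-32 + 21*((-5 - 9)*(1/5))**2)) = 53*(42/(-32 + 21*(-14*1/5)**2)) = 53*(42/(-32 + 21*(-14/5)**2)) = 53*(42/(-32 + 21*(196/25))) = 53*(42/(-32 + 4116/25)) = 53*(42/(3316/25)) = 53*(42*(25/3316)) = 53*(525/1658) = 27825/1658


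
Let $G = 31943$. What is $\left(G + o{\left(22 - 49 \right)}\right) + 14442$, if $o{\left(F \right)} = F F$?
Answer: $47114$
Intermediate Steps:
$o{\left(F \right)} = F^{2}$
$\left(G + o{\left(22 - 49 \right)}\right) + 14442 = \left(31943 + \left(22 - 49\right)^{2}\right) + 14442 = \left(31943 + \left(-27\right)^{2}\right) + 14442 = \left(31943 + 729\right) + 14442 = 32672 + 14442 = 47114$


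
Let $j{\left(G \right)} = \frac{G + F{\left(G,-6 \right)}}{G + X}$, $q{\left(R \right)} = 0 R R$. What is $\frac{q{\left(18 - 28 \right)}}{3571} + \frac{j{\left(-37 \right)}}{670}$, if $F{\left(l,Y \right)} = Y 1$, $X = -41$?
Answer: $\frac{43}{52260} \approx 0.00082281$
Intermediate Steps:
$q{\left(R \right)} = 0$ ($q{\left(R \right)} = 0 R = 0$)
$F{\left(l,Y \right)} = Y$
$j{\left(G \right)} = \frac{-6 + G}{-41 + G}$ ($j{\left(G \right)} = \frac{G - 6}{G - 41} = \frac{-6 + G}{-41 + G}$)
$\frac{q{\left(18 - 28 \right)}}{3571} + \frac{j{\left(-37 \right)}}{670} = \frac{0}{3571} + \frac{\frac{1}{-41 - 37} \left(-6 - 37\right)}{670} = 0 \cdot \frac{1}{3571} + \frac{1}{-78} \left(-43\right) \frac{1}{670} = 0 + \left(- \frac{1}{78}\right) \left(-43\right) \frac{1}{670} = 0 + \frac{43}{78} \cdot \frac{1}{670} = 0 + \frac{43}{52260} = \frac{43}{52260}$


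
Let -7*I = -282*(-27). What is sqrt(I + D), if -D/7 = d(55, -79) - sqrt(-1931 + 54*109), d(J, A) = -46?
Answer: sqrt(-37520 + 343*sqrt(3955))/7 ≈ 18.041*I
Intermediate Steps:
D = 322 + 7*sqrt(3955) (D = -7*(-46 - sqrt(-1931 + 54*109)) = -7*(-46 - sqrt(-1931 + 5886)) = -7*(-46 - sqrt(3955)) = 322 + 7*sqrt(3955) ≈ 762.22)
I = -7614/7 (I = -(-282)*(-27)/7 = -1/7*7614 = -7614/7 ≈ -1087.7)
sqrt(I + D) = sqrt(-7614/7 + (322 + 7*sqrt(3955))) = sqrt(-5360/7 + 7*sqrt(3955))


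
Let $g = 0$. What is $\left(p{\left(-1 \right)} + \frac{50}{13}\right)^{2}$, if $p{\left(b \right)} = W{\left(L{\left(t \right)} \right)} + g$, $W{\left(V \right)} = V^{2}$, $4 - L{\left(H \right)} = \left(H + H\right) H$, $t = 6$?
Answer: $\frac{3619466244}{169} \approx 2.1417 \cdot 10^{7}$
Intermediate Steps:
$L{\left(H \right)} = 4 - 2 H^{2}$ ($L{\left(H \right)} = 4 - \left(H + H\right) H = 4 - 2 H H = 4 - 2 H^{2}$)
$p{\left(b \right)} = 4624$ ($p{\left(b \right)} = \left(4 - 2 \cdot 6^{2}\right)^{2} + 0 = \left(4 - 72\right)^{2} + 0 = \left(-68\right)^{2} + 0 = 4624 + 0 = 4624$)
$\left(p{\left(-1 \right)} + \frac{50}{13}\right)^{2} = \left(4624 + \frac{50}{13}\right)^{2} = \left(\frac{60162}{13}\right)^{2} = \frac{3619466244}{169}$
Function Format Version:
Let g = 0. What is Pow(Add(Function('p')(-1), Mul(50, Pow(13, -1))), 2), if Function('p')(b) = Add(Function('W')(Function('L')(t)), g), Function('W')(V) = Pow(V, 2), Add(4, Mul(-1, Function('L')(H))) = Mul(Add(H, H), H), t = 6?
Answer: Rational(3619466244, 169) ≈ 2.1417e+7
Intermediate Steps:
Function('L')(H) = Add(4, Mul(-2, Pow(H, 2))) (Function('L')(H) = Add(4, Mul(-1, Mul(Add(H, H), H))) = Add(4, Mul(-1, Mul(Mul(2, H), H))) = Add(4, Mul(-1, Mul(2, Pow(H, 2)))) = Add(4, Mul(-2, Pow(H, 2))))
Function('p')(b) = 4624 (Function('p')(b) = Add(Pow(Add(4, Mul(-2, Pow(6, 2))), 2), 0) = Add(Pow(Add(4, Mul(-2, 36)), 2), 0) = Add(Pow(Add(4, -72), 2), 0) = Add(Pow(-68, 2), 0) = Add(4624, 0) = 4624)
Pow(Add(Function('p')(-1), Mul(50, Pow(13, -1))), 2) = Pow(Add(4624, Mul(50, Pow(13, -1))), 2) = Pow(Add(4624, Mul(50, Rational(1, 13))), 2) = Pow(Add(4624, Rational(50, 13)), 2) = Pow(Rational(60162, 13), 2) = Rational(3619466244, 169)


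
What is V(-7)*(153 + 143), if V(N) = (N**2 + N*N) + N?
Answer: 26936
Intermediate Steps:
V(N) = N + 2*N**2 (V(N) = (N**2 + N**2) + N = 2*N**2 + N = N + 2*N**2)
V(-7)*(153 + 143) = (-7*(1 + 2*(-7)))*(153 + 143) = -7*(1 - 14)*296 = -7*(-13)*296 = 91*296 = 26936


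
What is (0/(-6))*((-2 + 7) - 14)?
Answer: 0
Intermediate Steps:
(0/(-6))*((-2 + 7) - 14) = (0*(-⅙))*(5 - 14) = 0*(-9) = 0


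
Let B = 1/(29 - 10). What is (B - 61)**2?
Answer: 1340964/361 ≈ 3714.6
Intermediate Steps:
B = 1/19 ≈ 0.052632
(B - 61)**2 = (1/19 - 61)**2 = (-1158/19)**2 = 1340964/361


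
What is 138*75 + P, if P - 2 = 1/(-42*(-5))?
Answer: 2173921/210 ≈ 10352.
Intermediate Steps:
P = 421/210 (P = 2 + 1/(-42*(-5)) = 2 + 1/210 = 421/210 ≈ 2.0048)
138*75 + P = 138*75 + 421/210 = 10350 + 421/210 = 2173921/210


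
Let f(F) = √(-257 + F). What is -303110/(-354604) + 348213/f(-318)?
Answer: 151555/177302 - 348213*I*√23/115 ≈ 0.85478 - 14521.0*I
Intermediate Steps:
-303110/(-354604) + 348213/f(-318) = -303110/(-354604) + 348213/(√(-257 - 318)) = -303110*(-1/354604) + 348213/(√(-575)) = 151555/177302 + 348213/((5*I*√23)) = 151555/177302 + 348213*(-I*√23/115) = 151555/177302 - 348213*I*√23/115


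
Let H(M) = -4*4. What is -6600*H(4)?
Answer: 105600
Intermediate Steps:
H(M) = -16
-6600*H(4) = -6600*(-16) = 105600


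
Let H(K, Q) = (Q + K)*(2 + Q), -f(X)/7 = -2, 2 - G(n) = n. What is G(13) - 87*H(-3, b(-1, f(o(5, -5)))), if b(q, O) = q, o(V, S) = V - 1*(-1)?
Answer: 337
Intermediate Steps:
G(n) = 2 - n
o(V, S) = 1 + V (o(V, S) = V + 1 = 1 + V)
f(X) = 14 (f(X) = -7*(-2) = 14)
H(K, Q) = (2 + Q)*(K + Q) (H(K, Q) = (K + Q)*(2 + Q) = (2 + Q)*(K + Q))
G(13) - 87*H(-3, b(-1, f(o(5, -5)))) = (2 - 1*13) - 87*((-1)² + 2*(-3) + 2*(-1) - 3*(-1)) = (2 - 13) - 87*(1 - 6 - 2 + 3) = -11 - 87*(-4) = -11 + 348 = 337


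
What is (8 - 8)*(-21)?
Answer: 0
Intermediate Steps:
(8 - 8)*(-21) = 0*(-21) = 0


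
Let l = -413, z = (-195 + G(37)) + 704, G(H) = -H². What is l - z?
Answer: 447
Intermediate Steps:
z = -860 (z = (-195 - 1*37²) + 704 = (-195 - 1*1369) + 704 = (-195 - 1369) + 704 = -1564 + 704 = -860)
l - z = -413 - 1*(-860) = -413 + 860 = 447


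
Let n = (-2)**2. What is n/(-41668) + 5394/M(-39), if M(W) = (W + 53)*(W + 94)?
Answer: 232184/33145 ≈ 7.0051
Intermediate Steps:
n = 4
M(W) = (53 + W)*(94 + W)
n/(-41668) + 5394/M(-39) = 4/(-41668) + 5394/(4982 + (-39)**2 + 147*(-39)) = 4*(-1/41668) + 5394/(4982 + 1521 - 5733) = -1/10417 + 5394/770 = -1/10417 + 5394*(1/770) = -1/10417 + 2697/385 = 232184/33145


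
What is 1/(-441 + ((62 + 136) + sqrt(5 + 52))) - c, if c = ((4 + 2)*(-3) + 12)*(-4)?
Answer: -472017/19664 - sqrt(57)/58992 ≈ -24.004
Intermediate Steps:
c = 24 (c = (6*(-3) + 12)*(-4) = (-18 + 12)*(-4) = -6*(-4) = 24)
1/(-441 + ((62 + 136) + sqrt(5 + 52))) - c = 1/(-441 + ((62 + 136) + sqrt(5 + 52))) - 1*24 = 1/(-441 + (198 + sqrt(57))) - 24 = 1/(-243 + sqrt(57)) - 24 = -24 + 1/(-243 + sqrt(57))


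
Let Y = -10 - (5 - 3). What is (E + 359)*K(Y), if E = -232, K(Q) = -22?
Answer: -2794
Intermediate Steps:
Y = -12 (Y = -10 - 2 = -12)
(E + 359)*K(Y) = (-232 + 359)*(-22) = 127*(-22) = -2794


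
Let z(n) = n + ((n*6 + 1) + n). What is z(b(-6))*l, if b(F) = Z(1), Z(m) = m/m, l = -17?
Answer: -153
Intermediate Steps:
Z(m) = 1
b(F) = 1
z(n) = 1 + 8*n (z(n) = n + ((6*n + 1) + n) = n + ((1 + 6*n) + n) = n + (1 + 7*n) = 1 + 8*n)
z(b(-6))*l = (1 + 8*1)*(-17) = (1 + 8)*(-17) = 9*(-17) = -153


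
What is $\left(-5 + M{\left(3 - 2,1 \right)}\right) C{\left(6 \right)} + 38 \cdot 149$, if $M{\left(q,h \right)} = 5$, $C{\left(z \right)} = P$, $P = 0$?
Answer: $5662$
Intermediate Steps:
$C{\left(z \right)} = 0$
$\left(-5 + M{\left(3 - 2,1 \right)}\right) C{\left(6 \right)} + 38 \cdot 149 = \left(-5 + 5\right) 0 + 38 \cdot 149 = 0 \cdot 0 + 5662 = 0 + 5662 = 5662$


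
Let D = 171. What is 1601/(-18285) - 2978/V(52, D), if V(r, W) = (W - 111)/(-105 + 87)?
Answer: 16334218/18285 ≈ 893.31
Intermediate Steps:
V(r, W) = 37/6 - W/18 (V(r, W) = (-111 + W)/(-18) = (-111 + W)*(-1/18) = 37/6 - W/18)
1601/(-18285) - 2978/V(52, D) = 1601/(-18285) - 2978/(37/6 - 1/18*171) = 1601*(-1/18285) - 2978/(37/6 - 19/2) = -1601/18285 - 2978/(-10/3) = -1601/18285 - 2978*(-3/10) = -1601/18285 + 4467/5 = 16334218/18285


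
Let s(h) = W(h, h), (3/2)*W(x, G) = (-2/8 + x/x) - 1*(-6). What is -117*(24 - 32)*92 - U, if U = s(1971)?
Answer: 172215/2 ≈ 86108.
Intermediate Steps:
W(x, G) = 9/2 (W(x, G) = 2*((-2/8 + x/x) - 1*(-6))/3 = 2*((-2*⅛ + 1) + 6)/3 = 2*((-¼ + 1) + 6)/3 = 2*(¾ + 6)/3 = (⅔)*(27/4) = 9/2)
s(h) = 9/2
U = 9/2 ≈ 4.5000
-117*(24 - 32)*92 - U = -117*(24 - 32)*92 - 1*9/2 = -117*(-8)*92 - 9/2 = 936*92 - 9/2 = 86112 - 9/2 = 172215/2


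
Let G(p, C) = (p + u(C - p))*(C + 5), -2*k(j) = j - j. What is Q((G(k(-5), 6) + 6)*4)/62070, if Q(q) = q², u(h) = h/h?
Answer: 2312/31035 ≈ 0.074497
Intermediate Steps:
k(j) = 0 (k(j) = -(j - j)/2 = -½*0 = 0)
u(h) = 1
G(p, C) = (1 + p)*(5 + C) (G(p, C) = (p + 1)*(C + 5) = (1 + p)*(5 + C))
Q((G(k(-5), 6) + 6)*4)/62070 = (((5 + 6 + 5*0 + 6*0) + 6)*4)²/62070 = (((5 + 6 + 0 + 0) + 6)*4)²*(1/62070) = ((11 + 6)*4)²*(1/62070) = (17*4)²*(1/62070) = 68²*(1/62070) = 4624*(1/62070) = 2312/31035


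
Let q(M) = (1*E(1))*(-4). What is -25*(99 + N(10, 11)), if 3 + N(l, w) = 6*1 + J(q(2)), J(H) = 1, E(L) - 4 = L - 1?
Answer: -2575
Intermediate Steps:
E(L) = 3 + L (E(L) = 4 + (L - 1) = 4 + (-1 + L) = 3 + L)
q(M) = -16 (q(M) = (1*(3 + 1))*(-4) = (1*4)*(-4) = 4*(-4) = -16)
N(l, w) = 4 (N(l, w) = -3 + (6*1 + 1) = -3 + (6 + 1) = -3 + 7 = 4)
-25*(99 + N(10, 11)) = -25*(99 + 4) = -25*103 = -2575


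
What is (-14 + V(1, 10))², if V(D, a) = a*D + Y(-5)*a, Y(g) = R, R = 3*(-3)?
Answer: 8836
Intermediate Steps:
R = -9
Y(g) = -9
V(D, a) = -9*a + D*a (V(D, a) = a*D - 9*a = D*a - 9*a = -9*a + D*a)
(-14 + V(1, 10))² = (-14 + 10*(-9 + 1))² = (-14 + 10*(-8))² = (-14 - 80)² = (-94)² = 8836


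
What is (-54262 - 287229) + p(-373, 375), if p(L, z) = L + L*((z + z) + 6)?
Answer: -623852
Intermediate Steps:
p(L, z) = L + L*(6 + 2*z) (p(L, z) = L + L*(2*z + 6) = L + L*(6 + 2*z))
(-54262 - 287229) + p(-373, 375) = (-54262 - 287229) - 373*(7 + 2*375) = -341491 - 373*(7 + 750) = -341491 - 373*757 = -341491 - 282361 = -623852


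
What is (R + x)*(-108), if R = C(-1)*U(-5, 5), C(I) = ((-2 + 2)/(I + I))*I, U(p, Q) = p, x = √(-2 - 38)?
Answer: -216*I*√10 ≈ -683.05*I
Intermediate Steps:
x = 2*I*√10 (x = √(-40) = 2*I*√10 ≈ 6.3246*I)
C(I) = 0 (C(I) = (0/((2*I)))*I = (0*(1/(2*I)))*I = 0*I = 0)
R = 0 (R = 0*(-5) = 0)
(R + x)*(-108) = (0 + 2*I*√10)*(-108) = (2*I*√10)*(-108) = -216*I*√10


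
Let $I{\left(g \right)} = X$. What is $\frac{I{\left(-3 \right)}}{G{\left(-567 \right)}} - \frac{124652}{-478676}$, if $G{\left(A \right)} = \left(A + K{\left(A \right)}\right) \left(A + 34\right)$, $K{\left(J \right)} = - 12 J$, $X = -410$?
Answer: $\frac{20891933}{80189109} \approx 0.26053$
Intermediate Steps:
$I{\left(g \right)} = -410$
$G{\left(A \right)} = - 11 A \left(34 + A\right)$ ($G{\left(A \right)} = \left(A - 12 A\right) \left(A + 34\right) = - 11 A \left(34 + A\right)$)
$\frac{I{\left(-3 \right)}}{G{\left(-567 \right)}} - \frac{124652}{-478676} = - \frac{410}{11 \left(-567\right) \left(-34 - -567\right)} - \frac{124652}{-478676} = - \frac{410}{11 \left(-567\right) \left(-34 + 567\right)} - - \frac{2833}{10879} = - \frac{410}{11 \left(-567\right) 533} + \frac{2833}{10879} = - \frac{410}{-3324321} + \frac{2833}{10879} = \left(-410\right) \left(- \frac{1}{3324321}\right) + \frac{2833}{10879} = \frac{10}{81081} + \frac{2833}{10879} = \frac{20891933}{80189109}$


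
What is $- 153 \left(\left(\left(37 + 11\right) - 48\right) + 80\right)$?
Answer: $-12240$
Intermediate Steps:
$- 153 \left(\left(\left(37 + 11\right) - 48\right) + 80\right) = - 153 \left(\left(48 - 48\right) + 80\right) = - 153 \left(0 + 80\right) = \left(-153\right) 80 = -12240$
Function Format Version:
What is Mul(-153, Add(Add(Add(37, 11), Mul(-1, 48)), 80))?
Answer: -12240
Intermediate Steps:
Mul(-153, Add(Add(Add(37, 11), Mul(-1, 48)), 80)) = Mul(-153, Add(Add(48, -48), 80)) = Mul(-153, Add(0, 80)) = Mul(-153, 80) = -12240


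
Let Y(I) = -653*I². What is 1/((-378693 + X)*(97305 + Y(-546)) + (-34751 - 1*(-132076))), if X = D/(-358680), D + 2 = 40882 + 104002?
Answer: 59780/4404787724704269841 ≈ 1.3572e-14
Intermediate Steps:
D = 144882 (D = -2 + (40882 + 104002) = -2 + 144884 = 144882)
X = -24147/59780 (X = 144882/(-358680) = 144882*(-1/358680) = -24147/59780 ≈ -0.40393)
1/((-378693 + X)*(97305 + Y(-546)) + (-34751 - 1*(-132076))) = 1/((-378693 - 24147/59780)*(97305 - 653*(-546)²) + (-34751 - 1*(-132076))) = 1/(-22638291687*(97305 - 653*298116)/59780 + (-34751 + 132076)) = 1/(-22638291687*(97305 - 194669748)/59780 + 97325) = 1/(-22638291687/59780*(-194572443) + 97325) = 1/(4404787718886181341/59780 + 97325) = 1/(4404787724704269841/59780) = 59780/4404787724704269841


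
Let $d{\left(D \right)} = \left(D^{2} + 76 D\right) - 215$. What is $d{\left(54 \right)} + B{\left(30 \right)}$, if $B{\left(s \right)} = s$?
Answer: $6835$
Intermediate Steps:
$d{\left(D \right)} = -215 + D^{2} + 76 D$
$d{\left(54 \right)} + B{\left(30 \right)} = \left(-215 + 54^{2} + 76 \cdot 54\right) + 30 = \left(-215 + 2916 + 4104\right) + 30 = 6805 + 30 = 6835$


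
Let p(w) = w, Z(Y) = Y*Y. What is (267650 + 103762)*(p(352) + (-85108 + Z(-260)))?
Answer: -6371944272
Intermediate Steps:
Z(Y) = Y**2
(267650 + 103762)*(p(352) + (-85108 + Z(-260))) = (267650 + 103762)*(352 + (-85108 + (-260)**2)) = 371412*(352 + (-85108 + 67600)) = 371412*(352 - 17508) = 371412*(-17156) = -6371944272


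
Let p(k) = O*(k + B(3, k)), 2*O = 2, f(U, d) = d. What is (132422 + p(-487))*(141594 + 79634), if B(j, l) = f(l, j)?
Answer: 29188379864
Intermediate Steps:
O = 1 (O = (1/2)*2 = 1)
B(j, l) = j
p(k) = 3 + k (p(k) = 1*(k + 3) = 1*(3 + k) = 3 + k)
(132422 + p(-487))*(141594 + 79634) = (132422 + (3 - 487))*(141594 + 79634) = (132422 - 484)*221228 = 131938*221228 = 29188379864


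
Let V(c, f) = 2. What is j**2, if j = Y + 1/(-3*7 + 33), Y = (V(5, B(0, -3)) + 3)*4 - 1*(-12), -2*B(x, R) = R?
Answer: 148225/144 ≈ 1029.3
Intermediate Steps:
B(x, R) = -R/2
Y = 32 (Y = (2 + 3)*4 - 1*(-12) = 5*4 + 12 = 20 + 12 = 32)
j = 385/12 (j = 32 + 1/(-3*7 + 33) = 32 + 1/(-21 + 33) = 32 + 1/12 = 385/12 ≈ 32.083)
j**2 = (385/12)**2 = 148225/144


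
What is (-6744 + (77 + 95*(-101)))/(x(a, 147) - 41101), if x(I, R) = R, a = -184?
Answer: 8131/20477 ≈ 0.39708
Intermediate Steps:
(-6744 + (77 + 95*(-101)))/(x(a, 147) - 41101) = (-6744 + (77 + 95*(-101)))/(147 - 41101) = (-6744 + (77 - 9595))/(-40954) = (-6744 - 9518)*(-1/40954) = -16262*(-1/40954) = 8131/20477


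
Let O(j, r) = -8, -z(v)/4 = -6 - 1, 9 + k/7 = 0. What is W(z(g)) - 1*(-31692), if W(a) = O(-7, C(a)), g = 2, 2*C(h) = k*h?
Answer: 31684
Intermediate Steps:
k = -63 (k = -63 + 7*0 = -63 + 0 = -63)
C(h) = -63*h/2 (C(h) = (-63*h)/2 = -63*h/2)
z(v) = 28 (z(v) = -4*(-6 - 1) = -4*(-7) = 28)
W(a) = -8
W(z(g)) - 1*(-31692) = -8 - 1*(-31692) = -8 + 31692 = 31684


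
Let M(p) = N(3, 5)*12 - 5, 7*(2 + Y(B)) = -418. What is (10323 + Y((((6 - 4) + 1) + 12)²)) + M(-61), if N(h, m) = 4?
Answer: 72130/7 ≈ 10304.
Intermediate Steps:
Y(B) = -432/7 (Y(B) = -2 + (⅐)*(-418) = -2 - 418/7 = -432/7)
M(p) = 43 (M(p) = 4*12 - 5 = 48 - 5 = 43)
(10323 + Y((((6 - 4) + 1) + 12)²)) + M(-61) = (10323 - 432/7) + 43 = 71829/7 + 43 = 72130/7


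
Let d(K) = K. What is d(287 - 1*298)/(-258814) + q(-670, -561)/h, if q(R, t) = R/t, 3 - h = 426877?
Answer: 1230417037/30989911365798 ≈ 3.9704e-5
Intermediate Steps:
h = -426874 (h = 3 - 1*426877 = 3 - 426877 = -426874)
d(287 - 1*298)/(-258814) + q(-670, -561)/h = (287 - 1*298)/(-258814) - 670/(-561)/(-426874) = (287 - 298)*(-1/258814) - 670*(-1/561)*(-1/426874) = -11*(-1/258814) + (670/561)*(-1/426874) = 11/258814 - 335/119738157 = 1230417037/30989911365798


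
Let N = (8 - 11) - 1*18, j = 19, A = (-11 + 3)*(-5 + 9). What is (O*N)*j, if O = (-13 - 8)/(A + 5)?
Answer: -931/3 ≈ -310.33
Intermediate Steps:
A = -32 (A = -8*4 = -32)
N = -21 (N = -3 - 18 = -21)
O = 7/9 (O = (-13 - 8)/(-32 + 5) = -21/(-27) = -21*(-1/27) = 7/9 ≈ 0.77778)
(O*N)*j = ((7/9)*(-21))*19 = -49/3*19 = -931/3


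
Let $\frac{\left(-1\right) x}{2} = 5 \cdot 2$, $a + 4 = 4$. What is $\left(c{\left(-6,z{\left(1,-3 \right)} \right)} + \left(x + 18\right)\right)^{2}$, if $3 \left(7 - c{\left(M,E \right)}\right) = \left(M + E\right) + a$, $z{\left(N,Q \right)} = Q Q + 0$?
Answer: $16$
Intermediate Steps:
$a = 0$ ($a = -4 + 4 = 0$)
$z{\left(N,Q \right)} = Q^{2}$ ($z{\left(N,Q \right)} = Q^{2} + 0 = Q^{2}$)
$c{\left(M,E \right)} = 7 - \frac{E}{3} - \frac{M}{3}$ ($c{\left(M,E \right)} = 7 - \frac{\left(M + E\right) + 0}{3} = 7 - \frac{\left(E + M\right) + 0}{3} = 7 - \frac{E + M}{3} = 7 - \left(\frac{E}{3} + \frac{M}{3}\right) = 7 - \frac{E}{3} - \frac{M}{3}$)
$x = -20$ ($x = - 2 \cdot 5 \cdot 2 = \left(-2\right) 10 = -20$)
$\left(c{\left(-6,z{\left(1,-3 \right)} \right)} + \left(x + 18\right)\right)^{2} = \left(\left(7 - \frac{\left(-3\right)^{2}}{3} - -2\right) + \left(-20 + 18\right)\right)^{2} = \left(\left(7 - 3 + 2\right) - 2\right)^{2} = \left(6 - 2\right)^{2} = 4^{2} = 16$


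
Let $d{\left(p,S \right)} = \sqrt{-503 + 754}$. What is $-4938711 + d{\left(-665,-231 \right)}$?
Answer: $-4938711 + \sqrt{251} \approx -4.9387 \cdot 10^{6}$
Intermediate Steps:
$d{\left(p,S \right)} = \sqrt{251}$
$-4938711 + d{\left(-665,-231 \right)} = -4938711 + \sqrt{251}$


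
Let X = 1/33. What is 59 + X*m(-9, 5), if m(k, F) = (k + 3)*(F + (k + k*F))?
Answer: 747/11 ≈ 67.909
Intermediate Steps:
m(k, F) = (3 + k)*(F + k + F*k) (m(k, F) = (3 + k)*(F + (k + F*k)) = (3 + k)*(F + k + F*k))
X = 1/33 ≈ 0.030303
59 + X*m(-9, 5) = 59 + ((-9)² + 3*5 + 3*(-9) + 5*(-9)² + 4*5*(-9))/33 = 59 + (81 + 15 - 27 + 5*81 - 180)/33 = 59 + (81 + 15 - 27 + 405 - 180)/33 = 59 + (1/33)*294 = 59 + 98/11 = 747/11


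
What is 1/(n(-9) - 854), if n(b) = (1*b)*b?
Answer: -1/773 ≈ -0.0012937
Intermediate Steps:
n(b) = b² (n(b) = b*b = b²)
1/(n(-9) - 854) = 1/((-9)² - 854) = 1/(81 - 854) = 1/(-773) = -1/773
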